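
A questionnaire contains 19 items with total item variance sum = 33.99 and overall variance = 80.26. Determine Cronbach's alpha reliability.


alpha = (k/(k-1)) * (1 - sum(si^2)/s_total^2)
= (19/18) * (1 - 33.99/80.26)
alpha = 0.6085

0.6085


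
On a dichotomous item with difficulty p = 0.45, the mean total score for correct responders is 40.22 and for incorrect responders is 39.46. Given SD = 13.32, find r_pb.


q = 1 - p = 0.55
rpb = ((M1 - M0) / SD) * sqrt(p * q)
rpb = ((40.22 - 39.46) / 13.32) * sqrt(0.45 * 0.55)
rpb = 0.0284

0.0284


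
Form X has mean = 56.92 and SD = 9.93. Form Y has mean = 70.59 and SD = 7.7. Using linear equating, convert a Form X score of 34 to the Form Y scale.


slope = SD_Y / SD_X = 7.7 / 9.93 ~ 0.7754
intercept = mean_Y - slope * mean_X = 70.59 - (7.7 / 9.93) * 56.92 ~ 26.4526
Y = slope * X + intercept. To avoid rounding drift from the rounded slope/intercept, evaluate the equivalent form Y = mean_Y + SD_Y * (X - mean_X) / SD_X at full precision:
Y = 70.59 + 7.7 * (34 - 56.92) / 9.93
Y = 70.59 - 7.7 * 22.92 / 9.93
Y = 70.59 - 176.484 / 9.93
Y = 70.59 - 17.7728
Y = 52.8172

52.8172


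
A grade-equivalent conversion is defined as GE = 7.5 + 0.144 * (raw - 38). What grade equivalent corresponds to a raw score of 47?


raw - median = 47 - 38 = 9
slope * diff = 0.144 * 9 = 1.296
GE = 7.5 + 1.296
GE = 8.796

8.796


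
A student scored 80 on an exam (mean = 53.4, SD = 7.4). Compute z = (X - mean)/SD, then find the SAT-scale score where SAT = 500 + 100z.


z = (X - mean) / SD = (80 - 53.4) / 7.4
z = 26.6 / 7.4
z = 3.5946
SAT-scale = SAT = 500 + 100z
Carry z at full precision (z = 26.6 / 7.4) into the conversion:
SAT-scale = 500 + 100 * (26.6 / 7.4) = 500 + 2660 / 7.4
SAT-scale = 500 + 359.4595
SAT-scale = 859.4595

859.4595


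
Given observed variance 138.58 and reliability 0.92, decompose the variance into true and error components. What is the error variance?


var_true = rxx * var_obs = 0.92 * 138.58 = 127.4936
var_error = var_obs - var_true
var_error = 138.58 - 127.4936
var_error = 11.0864

11.0864


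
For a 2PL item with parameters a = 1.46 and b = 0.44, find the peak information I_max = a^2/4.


For 2PL, max info at theta = b = 0.44
I_max = a^2 / 4 = 1.46^2 / 4
= 2.1316 / 4
I_max = 0.5329

0.5329


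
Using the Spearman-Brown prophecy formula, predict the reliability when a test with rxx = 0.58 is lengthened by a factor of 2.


r_new = (n * rxx) / (1 + (n-1) * rxx)
r_new = (2 * 0.58) / (1 + 1 * 0.58)
r_new = 1.16 / 1.58
r_new = 0.7342

0.7342


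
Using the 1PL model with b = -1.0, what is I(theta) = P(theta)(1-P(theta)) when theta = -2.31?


P = 1/(1+exp(-(-2.31--1.0))) = 0.2125
I = P*(1-P) = 0.2125 * 0.7875
I = 0.1673

0.1673


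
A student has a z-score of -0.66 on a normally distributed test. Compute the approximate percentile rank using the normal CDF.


CDF(z) = 0.5 * (1 + erf(z/sqrt(2)))
erf(-0.4667) = -0.4907
CDF = 0.2546
Percentile rank = 0.2546 * 100 = 25.46

25.46


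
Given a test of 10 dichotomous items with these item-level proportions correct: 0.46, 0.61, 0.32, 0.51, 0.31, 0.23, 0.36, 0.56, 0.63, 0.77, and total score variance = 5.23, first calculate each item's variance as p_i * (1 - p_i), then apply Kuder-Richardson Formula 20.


For each item, compute p_i * q_i:
  Item 1: 0.46 * 0.54 = 0.2484
  Item 2: 0.61 * 0.39 = 0.2379
  Item 3: 0.32 * 0.68 = 0.2176
  Item 4: 0.51 * 0.49 = 0.2499
  Item 5: 0.31 * 0.69 = 0.2139
  Item 6: 0.23 * 0.77 = 0.1771
  Item 7: 0.36 * 0.64 = 0.2304
  Item 8: 0.56 * 0.44 = 0.2464
  Item 9: 0.63 * 0.37 = 0.2331
  Item 10: 0.77 * 0.23 = 0.1771
Sum(p_i * q_i) = 0.2484 + 0.2379 + 0.2176 + 0.2499 + 0.2139 + 0.1771 + 0.2304 + 0.2464 + 0.2331 + 0.1771 = 2.2318
KR-20 = (k/(k-1)) * (1 - Sum(p_i*q_i) / Var_total)
= (10/9) * (1 - 2.2318/5.23)
= 1.1111 * 0.5733
KR-20 = 0.637

0.637


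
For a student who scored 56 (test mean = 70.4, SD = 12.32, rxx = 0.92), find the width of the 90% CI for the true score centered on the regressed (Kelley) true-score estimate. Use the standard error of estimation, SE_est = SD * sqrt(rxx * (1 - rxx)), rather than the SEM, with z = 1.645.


True score estimate = 0.92*56 + 0.08*70.4 = 57.152
SE_est = SD * sqrt(rxx * (1 - rxx)) = 12.32 * sqrt(0.92 * 0.08) = 12.32 * sqrt(0.0736) = 3.342332
CI = T_est +/- z * SE_est, so width = 2 * z * SE_est = 2 * 1.645 * 3.342332
Width = 10.9963

10.9963


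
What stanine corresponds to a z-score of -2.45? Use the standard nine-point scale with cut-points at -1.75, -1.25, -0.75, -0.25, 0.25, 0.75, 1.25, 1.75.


Stanine boundaries: [-1.75, -1.25, -0.75, -0.25, 0.25, 0.75, 1.25, 1.75]
z = -2.45
Check each boundary:
  z < -1.75
  z < -1.25
  z < -0.75
  z < -0.25
  z < 0.25
  z < 0.75
  z < 1.25
  z < 1.75
Highest qualifying boundary gives stanine = 1

1


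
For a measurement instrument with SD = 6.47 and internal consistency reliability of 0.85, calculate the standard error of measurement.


SEM = SD * sqrt(1 - rxx)
SEM = 6.47 * sqrt(1 - 0.85)
SEM = 6.47 * sqrt(0.15) = 6.47 * 0.387298
SEM = 2.5058

2.5058


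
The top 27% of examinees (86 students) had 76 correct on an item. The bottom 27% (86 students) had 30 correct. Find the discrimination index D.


p_upper = 76/86 = 0.8837
p_lower = 30/86 = 0.3488
D = 0.8837 - 0.3488 = 0.5349

0.5349


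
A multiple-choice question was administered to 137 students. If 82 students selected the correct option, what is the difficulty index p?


Item difficulty p = number correct / total examinees
p = 82 / 137
p = 0.5985

0.5985


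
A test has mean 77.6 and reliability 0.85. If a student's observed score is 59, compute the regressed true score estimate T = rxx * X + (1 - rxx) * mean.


T_est = rxx * X + (1 - rxx) * mean
T_est = 0.85 * 59 + 0.15 * 77.6
T_est = 50.15 + 11.64
T_est = 61.79

61.79


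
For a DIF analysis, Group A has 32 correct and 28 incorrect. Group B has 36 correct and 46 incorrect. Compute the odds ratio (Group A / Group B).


Odds_A = 32/28 = 1.1429
Odds_B = 36/46 = 0.7826
OR = Odds_A / Odds_B = 1.1429 / 0.7826
Exactly, OR = (32 * 46) / (28 * 36) = 1472 / 1008
OR = 1.4603

1.4603


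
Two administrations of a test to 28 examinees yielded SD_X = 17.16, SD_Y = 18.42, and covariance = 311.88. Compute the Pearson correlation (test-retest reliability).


r = cov(X,Y) / (SD_X * SD_Y)
r = 311.88 / (17.16 * 18.42)
r = 311.88 / 316.0872
r = 0.9867

0.9867


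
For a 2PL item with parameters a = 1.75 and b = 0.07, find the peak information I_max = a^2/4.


For 2PL, max info at theta = b = 0.07
I_max = a^2 / 4 = 1.75^2 / 4
= 3.0625 / 4
I_max = 0.7656

0.7656


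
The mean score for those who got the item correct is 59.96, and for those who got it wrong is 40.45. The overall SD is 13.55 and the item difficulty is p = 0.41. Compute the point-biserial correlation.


q = 1 - p = 0.59
rpb = ((M1 - M0) / SD) * sqrt(p * q)
rpb = ((59.96 - 40.45) / 13.55) * sqrt(0.41 * 0.59)
rpb = 0.7082

0.7082


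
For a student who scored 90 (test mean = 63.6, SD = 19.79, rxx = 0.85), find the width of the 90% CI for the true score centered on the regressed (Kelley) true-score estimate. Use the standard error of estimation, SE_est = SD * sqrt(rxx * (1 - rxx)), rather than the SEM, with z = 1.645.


True score estimate = 0.85*90 + 0.15*63.6 = 86.04
SE_est = SD * sqrt(rxx * (1 - rxx)) = 19.79 * sqrt(0.85 * 0.15) = 19.79 * sqrt(0.1275) = 7.066443
CI = T_est +/- z * SE_est, so width = 2 * z * SE_est = 2 * 1.645 * 7.066443
Width = 23.2486

23.2486


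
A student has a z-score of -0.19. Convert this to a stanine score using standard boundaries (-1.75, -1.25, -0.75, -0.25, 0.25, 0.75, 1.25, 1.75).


Stanine boundaries: [-1.75, -1.25, -0.75, -0.25, 0.25, 0.75, 1.25, 1.75]
z = -0.19
Check each boundary:
  z >= -1.75 -> could be stanine 2
  z >= -1.25 -> could be stanine 3
  z >= -0.75 -> could be stanine 4
  z >= -0.25 -> could be stanine 5
  z < 0.25
  z < 0.75
  z < 1.25
  z < 1.75
Highest qualifying boundary gives stanine = 5

5


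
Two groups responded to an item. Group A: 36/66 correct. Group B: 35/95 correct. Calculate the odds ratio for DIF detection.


Odds_A = 36/30 = 1.2
Odds_B = 35/60 = 0.5833
OR = Odds_A / Odds_B = 1.2 / 0.5833
Exactly, OR = (36 * 60) / (30 * 35) = 2160 / 1050
OR = 2.0571

2.0571


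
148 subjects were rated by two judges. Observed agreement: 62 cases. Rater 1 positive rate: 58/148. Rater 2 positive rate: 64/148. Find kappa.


P_o = 62/148 = 0.418919
P_e = (58*64 + 90*84) / 21904 = 0.514609
kappa = (P_o - P_e) / (1 - P_e)
kappa = (0.418919 - 0.514609) / (1 - 0.514609)
kappa = -0.1971

-0.1971


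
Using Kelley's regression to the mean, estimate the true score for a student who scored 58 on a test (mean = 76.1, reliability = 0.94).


T_est = rxx * X + (1 - rxx) * mean
T_est = 0.94 * 58 + 0.06 * 76.1
T_est = 54.52 + 4.566
T_est = 59.086

59.086


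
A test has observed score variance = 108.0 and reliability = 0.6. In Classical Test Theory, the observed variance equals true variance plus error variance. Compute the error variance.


var_true = rxx * var_obs = 0.6 * 108.0 = 64.8
var_error = var_obs - var_true
var_error = 108.0 - 64.8
var_error = 43.2

43.2


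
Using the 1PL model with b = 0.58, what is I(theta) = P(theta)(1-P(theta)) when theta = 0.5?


P = 1/(1+exp(-(0.5-0.58))) = 0.48
I = P*(1-P) = 0.48 * 0.52
I = 0.2496

0.2496


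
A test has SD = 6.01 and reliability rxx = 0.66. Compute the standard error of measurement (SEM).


SEM = SD * sqrt(1 - rxx)
SEM = 6.01 * sqrt(1 - 0.66)
SEM = 6.01 * sqrt(0.34) = 6.01 * 0.583095
SEM = 3.5044

3.5044


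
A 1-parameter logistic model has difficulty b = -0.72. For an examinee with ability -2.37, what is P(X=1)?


theta - b = -2.37 - -0.72 = -1.65
exp(-(theta - b)) = exp(1.65) = 5.207
P = 1 / (1 + 5.207)
P = 0.1611

0.1611


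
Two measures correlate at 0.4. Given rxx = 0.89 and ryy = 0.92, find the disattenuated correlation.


r_corrected = rxy / sqrt(rxx * ryy)
= 0.4 / sqrt(0.89 * 0.92)
= 0.4 / sqrt(0.8188)
= 0.4 / 0.904876
r_corrected = 0.442

0.442


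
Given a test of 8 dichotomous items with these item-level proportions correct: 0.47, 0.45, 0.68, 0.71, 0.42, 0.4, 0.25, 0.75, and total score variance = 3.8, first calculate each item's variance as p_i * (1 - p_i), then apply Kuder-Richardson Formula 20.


For each item, compute p_i * q_i:
  Item 1: 0.47 * 0.53 = 0.2491
  Item 2: 0.45 * 0.55 = 0.2475
  Item 3: 0.68 * 0.32 = 0.2176
  Item 4: 0.71 * 0.29 = 0.2059
  Item 5: 0.42 * 0.58 = 0.2436
  Item 6: 0.4 * 0.6 = 0.24
  Item 7: 0.25 * 0.75 = 0.1875
  Item 8: 0.75 * 0.25 = 0.1875
Sum(p_i * q_i) = 0.2491 + 0.2475 + 0.2176 + 0.2059 + 0.2436 + 0.24 + 0.1875 + 0.1875 = 1.7787
KR-20 = (k/(k-1)) * (1 - Sum(p_i*q_i) / Var_total)
= (8/7) * (1 - 1.7787/3.8)
= 1.1429 * 0.5319
KR-20 = 0.6079

0.6079


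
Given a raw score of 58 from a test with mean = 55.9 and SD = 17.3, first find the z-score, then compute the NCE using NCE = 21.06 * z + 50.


z = (X - mean) / SD = (58 - 55.9) / 17.3
z = 2.1 / 17.3
z = 0.1214
NCE = NCE = 21.06z + 50
Carry z at full precision (z = 2.1 / 17.3) into the conversion:
NCE = 21.06 * (2.1 / 17.3) + 50 = 44.226 / 17.3 + 50
NCE = 2.5564 + 50
NCE = 52.5564

52.5564


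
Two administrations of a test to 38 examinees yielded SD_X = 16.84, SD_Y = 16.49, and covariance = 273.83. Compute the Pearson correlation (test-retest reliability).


r = cov(X,Y) / (SD_X * SD_Y)
r = 273.83 / (16.84 * 16.49)
r = 273.83 / 277.6916
r = 0.9861

0.9861


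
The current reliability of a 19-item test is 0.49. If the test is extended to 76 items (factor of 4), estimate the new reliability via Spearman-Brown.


r_new = (n * rxx) / (1 + (n-1) * rxx)
r_new = (4 * 0.49) / (1 + 3 * 0.49)
r_new = 1.96 / 2.47
r_new = 0.7935

0.7935


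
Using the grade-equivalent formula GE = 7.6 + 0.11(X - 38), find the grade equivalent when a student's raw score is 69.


raw - median = 69 - 38 = 31
slope * diff = 0.11 * 31 = 3.41
GE = 7.6 + 3.41
GE = 11.01

11.01


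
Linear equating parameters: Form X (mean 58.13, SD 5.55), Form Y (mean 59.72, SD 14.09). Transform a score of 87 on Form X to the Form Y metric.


slope = SD_Y / SD_X = 14.09 / 5.55 ~ 2.5387
intercept = mean_Y - slope * mean_X = 59.72 - (14.09 / 5.55) * 58.13 ~ -87.8569
Y = slope * X + intercept. To avoid rounding drift from the rounded slope/intercept, evaluate the equivalent form Y = mean_Y + SD_Y * (X - mean_X) / SD_X at full precision:
Y = 59.72 + 14.09 * (87 - 58.13) / 5.55
Y = 59.72 + 14.09 * 28.87 / 5.55
Y = 59.72 + 406.7783 / 5.55
Y = 59.72 + 73.2934
Y = 133.0134

133.0134


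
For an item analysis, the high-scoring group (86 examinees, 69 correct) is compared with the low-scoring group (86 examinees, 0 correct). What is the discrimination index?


p_upper = 69/86 = 0.8023
p_lower = 0/86 = 0.0
D = 0.8023 - 0.0 = 0.8023

0.8023


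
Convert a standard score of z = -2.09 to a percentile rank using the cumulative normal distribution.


CDF(z) = 0.5 * (1 + erf(z/sqrt(2)))
erf(-1.4779) = -0.9634
CDF = 0.0183
Percentile rank = 0.0183 * 100 = 1.83

1.83


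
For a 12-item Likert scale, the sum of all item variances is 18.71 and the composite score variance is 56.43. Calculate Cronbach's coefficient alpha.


alpha = (k/(k-1)) * (1 - sum(si^2)/s_total^2)
= (12/11) * (1 - 18.71/56.43)
alpha = 0.7292

0.7292


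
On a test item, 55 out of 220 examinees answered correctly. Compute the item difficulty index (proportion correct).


Item difficulty p = number correct / total examinees
p = 55 / 220
p = 0.25

0.25


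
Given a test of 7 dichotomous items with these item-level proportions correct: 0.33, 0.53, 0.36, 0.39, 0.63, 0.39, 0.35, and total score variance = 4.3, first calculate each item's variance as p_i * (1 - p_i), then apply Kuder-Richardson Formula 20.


For each item, compute p_i * q_i:
  Item 1: 0.33 * 0.67 = 0.2211
  Item 2: 0.53 * 0.47 = 0.2491
  Item 3: 0.36 * 0.64 = 0.2304
  Item 4: 0.39 * 0.61 = 0.2379
  Item 5: 0.63 * 0.37 = 0.2331
  Item 6: 0.39 * 0.61 = 0.2379
  Item 7: 0.35 * 0.65 = 0.2275
Sum(p_i * q_i) = 0.2211 + 0.2491 + 0.2304 + 0.2379 + 0.2331 + 0.2379 + 0.2275 = 1.637
KR-20 = (k/(k-1)) * (1 - Sum(p_i*q_i) / Var_total)
= (7/6) * (1 - 1.637/4.3)
= 1.1667 * 0.6193
KR-20 = 0.7225

0.7225


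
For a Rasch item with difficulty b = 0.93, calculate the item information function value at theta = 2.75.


P = 1/(1+exp(-(2.75-0.93))) = 0.8606
I = P*(1-P) = 0.8606 * 0.1394
I = 0.12

0.12


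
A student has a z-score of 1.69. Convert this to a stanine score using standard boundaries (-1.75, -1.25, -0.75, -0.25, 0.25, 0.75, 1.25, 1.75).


Stanine boundaries: [-1.75, -1.25, -0.75, -0.25, 0.25, 0.75, 1.25, 1.75]
z = 1.69
Check each boundary:
  z >= -1.75 -> could be stanine 2
  z >= -1.25 -> could be stanine 3
  z >= -0.75 -> could be stanine 4
  z >= -0.25 -> could be stanine 5
  z >= 0.25 -> could be stanine 6
  z >= 0.75 -> could be stanine 7
  z >= 1.25 -> could be stanine 8
  z < 1.75
Highest qualifying boundary gives stanine = 8

8


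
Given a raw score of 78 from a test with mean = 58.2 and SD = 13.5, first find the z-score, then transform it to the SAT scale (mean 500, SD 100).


z = (X - mean) / SD = (78 - 58.2) / 13.5
z = 19.8 / 13.5
z = 1.4667
SAT-scale = SAT = 500 + 100z
Carry z at full precision (z = 19.8 / 13.5) into the conversion:
SAT-scale = 500 + 100 * (19.8 / 13.5) = 500 + 1980 / 13.5
SAT-scale = 500 + 146.6667
SAT-scale = 646.6667

646.6667


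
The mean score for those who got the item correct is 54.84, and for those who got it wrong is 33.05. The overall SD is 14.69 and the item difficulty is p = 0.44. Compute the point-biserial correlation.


q = 1 - p = 0.56
rpb = ((M1 - M0) / SD) * sqrt(p * q)
rpb = ((54.84 - 33.05) / 14.69) * sqrt(0.44 * 0.56)
rpb = 0.7363

0.7363


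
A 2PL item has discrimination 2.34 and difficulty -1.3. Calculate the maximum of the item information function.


For 2PL, max info at theta = b = -1.3
I_max = a^2 / 4 = 2.34^2 / 4
= 5.4756 / 4
I_max = 1.3689

1.3689


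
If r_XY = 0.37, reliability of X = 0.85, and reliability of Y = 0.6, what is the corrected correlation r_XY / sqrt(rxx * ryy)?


r_corrected = rxy / sqrt(rxx * ryy)
= 0.37 / sqrt(0.85 * 0.6)
= 0.37 / sqrt(0.51)
= 0.37 / 0.714143
r_corrected = 0.5181

0.5181


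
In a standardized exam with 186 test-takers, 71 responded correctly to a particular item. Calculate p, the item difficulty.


Item difficulty p = number correct / total examinees
p = 71 / 186
p = 0.3817

0.3817


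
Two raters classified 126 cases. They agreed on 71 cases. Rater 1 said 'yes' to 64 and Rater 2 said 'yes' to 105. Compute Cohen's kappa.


P_o = 71/126 = 0.563492
P_e = (64*105 + 62*21) / 15876 = 0.505291
kappa = (P_o - P_e) / (1 - P_e)
kappa = (0.563492 - 0.505291) / (1 - 0.505291)
kappa = 0.1176

0.1176


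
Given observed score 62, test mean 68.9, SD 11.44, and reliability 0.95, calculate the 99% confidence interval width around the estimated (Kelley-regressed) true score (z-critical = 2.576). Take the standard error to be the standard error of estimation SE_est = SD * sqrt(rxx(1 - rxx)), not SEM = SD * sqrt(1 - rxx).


True score estimate = 0.95*62 + 0.05*68.9 = 62.345
SE_est = SD * sqrt(rxx * (1 - rxx)) = 11.44 * sqrt(0.95 * 0.05) = 11.44 * sqrt(0.0475) = 2.49329
CI = T_est +/- z * SE_est, so width = 2 * z * SE_est = 2 * 2.576 * 2.49329
Width = 12.8454

12.8454


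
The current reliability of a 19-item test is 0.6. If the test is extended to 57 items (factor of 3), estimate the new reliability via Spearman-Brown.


r_new = (n * rxx) / (1 + (n-1) * rxx)
r_new = (3 * 0.6) / (1 + 2 * 0.6)
r_new = 1.8 / 2.2
r_new = 0.8182

0.8182


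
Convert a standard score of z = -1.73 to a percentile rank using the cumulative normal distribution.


CDF(z) = 0.5 * (1 + erf(z/sqrt(2)))
erf(-1.2233) = -0.9164
CDF = 0.0418
Percentile rank = 0.0418 * 100 = 4.18

4.18


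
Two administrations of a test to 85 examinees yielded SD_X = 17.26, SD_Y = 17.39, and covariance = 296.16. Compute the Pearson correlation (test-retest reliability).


r = cov(X,Y) / (SD_X * SD_Y)
r = 296.16 / (17.26 * 17.39)
r = 296.16 / 300.1514
r = 0.9867

0.9867


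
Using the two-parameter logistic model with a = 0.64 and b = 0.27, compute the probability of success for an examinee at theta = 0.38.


a*(theta - b) = 0.64 * (0.38 - 0.27) = 0.0704
exp(-0.0704) = 0.932
P = 1 / (1 + 0.932)
P = 0.5176

0.5176


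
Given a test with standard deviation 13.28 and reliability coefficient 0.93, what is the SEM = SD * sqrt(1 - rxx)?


SEM = SD * sqrt(1 - rxx)
SEM = 13.28 * sqrt(1 - 0.93)
SEM = 13.28 * sqrt(0.07) = 13.28 * 0.264575
SEM = 3.5136

3.5136


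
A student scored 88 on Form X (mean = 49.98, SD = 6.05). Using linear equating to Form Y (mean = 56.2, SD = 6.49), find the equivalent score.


slope = SD_Y / SD_X = 6.49 / 6.05 ~ 1.0727
intercept = mean_Y - slope * mean_X = 56.2 - (6.49 / 6.05) * 49.98 ~ 2.5851
Y = slope * X + intercept. To avoid rounding drift from the rounded slope/intercept, evaluate the equivalent form Y = mean_Y + SD_Y * (X - mean_X) / SD_X at full precision:
Y = 56.2 + 6.49 * (88 - 49.98) / 6.05
Y = 56.2 + 6.49 * 38.02 / 6.05
Y = 56.2 + 246.7498 / 6.05
Y = 56.2 + 40.7851
Y = 96.9851

96.9851


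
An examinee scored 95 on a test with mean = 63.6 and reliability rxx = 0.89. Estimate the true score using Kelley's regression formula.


T_est = rxx * X + (1 - rxx) * mean
T_est = 0.89 * 95 + 0.11 * 63.6
T_est = 84.55 + 6.996
T_est = 91.546

91.546


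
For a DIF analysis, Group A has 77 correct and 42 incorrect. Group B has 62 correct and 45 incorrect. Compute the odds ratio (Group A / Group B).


Odds_A = 77/42 = 1.8333
Odds_B = 62/45 = 1.3778
OR = Odds_A / Odds_B = 1.8333 / 1.3778
Exactly, OR = (77 * 45) / (42 * 62) = 3465 / 2604
OR = 1.3306

1.3306


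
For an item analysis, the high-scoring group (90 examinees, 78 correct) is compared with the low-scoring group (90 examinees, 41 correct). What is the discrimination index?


p_upper = 78/90 = 0.8667
p_lower = 41/90 = 0.4556
D = 0.8667 - 0.4556 = 0.4111

0.4111


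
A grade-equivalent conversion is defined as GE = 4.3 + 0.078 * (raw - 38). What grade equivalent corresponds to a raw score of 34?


raw - median = 34 - 38 = -4
slope * diff = 0.078 * -4 = -0.312
GE = 4.3 + -0.312
GE = 3.988

3.988


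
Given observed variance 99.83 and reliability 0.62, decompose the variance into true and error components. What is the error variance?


var_true = rxx * var_obs = 0.62 * 99.83 = 61.8946
var_error = var_obs - var_true
var_error = 99.83 - 61.8946
var_error = 37.9354

37.9354


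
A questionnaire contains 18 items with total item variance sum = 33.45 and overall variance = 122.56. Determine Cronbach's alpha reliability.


alpha = (k/(k-1)) * (1 - sum(si^2)/s_total^2)
= (18/17) * (1 - 33.45/122.56)
alpha = 0.7698

0.7698


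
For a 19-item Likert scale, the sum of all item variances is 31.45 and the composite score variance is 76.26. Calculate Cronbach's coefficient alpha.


alpha = (k/(k-1)) * (1 - sum(si^2)/s_total^2)
= (19/18) * (1 - 31.45/76.26)
alpha = 0.6202

0.6202


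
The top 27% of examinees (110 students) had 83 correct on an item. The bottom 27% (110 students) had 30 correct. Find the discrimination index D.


p_upper = 83/110 = 0.7545
p_lower = 30/110 = 0.2727
D = 0.7545 - 0.2727 = 0.4818

0.4818


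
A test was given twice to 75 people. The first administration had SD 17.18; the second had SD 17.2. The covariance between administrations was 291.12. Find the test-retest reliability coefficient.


r = cov(X,Y) / (SD_X * SD_Y)
r = 291.12 / (17.18 * 17.2)
r = 291.12 / 295.496
r = 0.9852

0.9852


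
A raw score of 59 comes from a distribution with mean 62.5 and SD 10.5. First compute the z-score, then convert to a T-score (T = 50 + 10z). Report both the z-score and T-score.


z = (X - mean) / SD = (59 - 62.5) / 10.5
z = -3.5 / 10.5
z = -0.3333
T-score = T = 50 + 10z
Carry z at full precision (z = -3.5 / 10.5) into the conversion:
T-score = 50 + 10 * (-3.5 / 10.5) = 50 + -35 / 10.5
T-score = 50 + -3.3333
T-score = 46.6667

46.6667


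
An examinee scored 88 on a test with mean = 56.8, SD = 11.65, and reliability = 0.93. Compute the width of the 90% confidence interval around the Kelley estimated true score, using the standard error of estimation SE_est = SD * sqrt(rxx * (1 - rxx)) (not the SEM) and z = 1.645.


True score estimate = 0.93*88 + 0.07*56.8 = 85.816
SE_est = SD * sqrt(rxx * (1 - rxx)) = 11.65 * sqrt(0.93 * 0.07) = 11.65 * sqrt(0.0651) = 2.972463
CI = T_est +/- z * SE_est, so width = 2 * z * SE_est = 2 * 1.645 * 2.972463
Width = 9.7794

9.7794


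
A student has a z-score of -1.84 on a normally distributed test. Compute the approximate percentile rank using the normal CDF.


CDF(z) = 0.5 * (1 + erf(z/sqrt(2)))
erf(-1.3011) = -0.9342
CDF = 0.0329
Percentile rank = 0.0329 * 100 = 3.29

3.29


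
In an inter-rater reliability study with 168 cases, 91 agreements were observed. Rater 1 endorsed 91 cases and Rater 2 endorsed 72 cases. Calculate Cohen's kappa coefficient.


P_o = 91/168 = 0.541667
P_e = (91*72 + 77*96) / 28224 = 0.494048
kappa = (P_o - P_e) / (1 - P_e)
kappa = (0.541667 - 0.494048) / (1 - 0.494048)
kappa = 0.0941

0.0941


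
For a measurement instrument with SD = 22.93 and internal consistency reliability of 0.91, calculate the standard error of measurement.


SEM = SD * sqrt(1 - rxx)
SEM = 22.93 * sqrt(1 - 0.91)
SEM = 22.93 * sqrt(0.09) = 22.93 * 0.3
SEM = 6.879

6.879


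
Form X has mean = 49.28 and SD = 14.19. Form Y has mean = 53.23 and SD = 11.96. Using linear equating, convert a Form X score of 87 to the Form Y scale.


slope = SD_Y / SD_X = 11.96 / 14.19 ~ 0.8428
intercept = mean_Y - slope * mean_X = 53.23 - (11.96 / 14.19) * 49.28 ~ 11.6945
Y = slope * X + intercept. To avoid rounding drift from the rounded slope/intercept, evaluate the equivalent form Y = mean_Y + SD_Y * (X - mean_X) / SD_X at full precision:
Y = 53.23 + 11.96 * (87 - 49.28) / 14.19
Y = 53.23 + 11.96 * 37.72 / 14.19
Y = 53.23 + 451.1312 / 14.19
Y = 53.23 + 31.7922
Y = 85.0222

85.0222


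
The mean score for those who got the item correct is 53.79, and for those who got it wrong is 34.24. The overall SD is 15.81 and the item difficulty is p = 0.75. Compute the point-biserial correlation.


q = 1 - p = 0.25
rpb = ((M1 - M0) / SD) * sqrt(p * q)
rpb = ((53.79 - 34.24) / 15.81) * sqrt(0.75 * 0.25)
rpb = 0.5354

0.5354


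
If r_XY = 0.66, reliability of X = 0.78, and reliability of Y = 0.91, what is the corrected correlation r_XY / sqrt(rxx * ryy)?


r_corrected = rxy / sqrt(rxx * ryy)
= 0.66 / sqrt(0.78 * 0.91)
= 0.66 / sqrt(0.7098)
= 0.66 / 0.842496
r_corrected = 0.7834

0.7834


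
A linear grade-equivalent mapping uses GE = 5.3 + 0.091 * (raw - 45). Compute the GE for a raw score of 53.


raw - median = 53 - 45 = 8
slope * diff = 0.091 * 8 = 0.728
GE = 5.3 + 0.728
GE = 6.028

6.028


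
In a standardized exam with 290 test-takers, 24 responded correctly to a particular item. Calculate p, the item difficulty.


Item difficulty p = number correct / total examinees
p = 24 / 290
p = 0.0828

0.0828


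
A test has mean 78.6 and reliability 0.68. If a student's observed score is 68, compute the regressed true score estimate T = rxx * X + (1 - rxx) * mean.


T_est = rxx * X + (1 - rxx) * mean
T_est = 0.68 * 68 + 0.32 * 78.6
T_est = 46.24 + 25.152
T_est = 71.392

71.392


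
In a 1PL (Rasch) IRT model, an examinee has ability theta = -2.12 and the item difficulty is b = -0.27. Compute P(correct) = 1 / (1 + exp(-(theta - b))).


theta - b = -2.12 - -0.27 = -1.85
exp(-(theta - b)) = exp(1.85) = 6.3598
P = 1 / (1 + 6.3598)
P = 0.1359

0.1359


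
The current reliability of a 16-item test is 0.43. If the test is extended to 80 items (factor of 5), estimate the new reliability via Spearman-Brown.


r_new = (n * rxx) / (1 + (n-1) * rxx)
r_new = (5 * 0.43) / (1 + 4 * 0.43)
r_new = 2.15 / 2.72
r_new = 0.7904

0.7904


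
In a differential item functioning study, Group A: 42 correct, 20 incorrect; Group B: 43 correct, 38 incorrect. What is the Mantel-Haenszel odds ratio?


Odds_A = 42/20 = 2.1
Odds_B = 43/38 = 1.1316
OR = Odds_A / Odds_B = 2.1 / 1.1316
Exactly, OR = (42 * 38) / (20 * 43) = 1596 / 860
OR = 1.8558

1.8558


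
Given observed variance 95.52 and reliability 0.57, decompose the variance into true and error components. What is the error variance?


var_true = rxx * var_obs = 0.57 * 95.52 = 54.4464
var_error = var_obs - var_true
var_error = 95.52 - 54.4464
var_error = 41.0736

41.0736


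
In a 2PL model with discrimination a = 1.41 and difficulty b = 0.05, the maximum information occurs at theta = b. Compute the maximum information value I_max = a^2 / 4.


For 2PL, max info at theta = b = 0.05
I_max = a^2 / 4 = 1.41^2 / 4
= 1.9881 / 4
I_max = 0.497

0.497


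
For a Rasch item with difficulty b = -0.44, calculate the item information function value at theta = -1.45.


P = 1/(1+exp(-(-1.45--0.44))) = 0.267
I = P*(1-P) = 0.267 * 0.733
I = 0.1957

0.1957


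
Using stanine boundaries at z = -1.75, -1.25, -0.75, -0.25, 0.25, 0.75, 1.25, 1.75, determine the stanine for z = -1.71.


Stanine boundaries: [-1.75, -1.25, -0.75, -0.25, 0.25, 0.75, 1.25, 1.75]
z = -1.71
Check each boundary:
  z >= -1.75 -> could be stanine 2
  z < -1.25
  z < -0.75
  z < -0.25
  z < 0.25
  z < 0.75
  z < 1.25
  z < 1.75
Highest qualifying boundary gives stanine = 2

2


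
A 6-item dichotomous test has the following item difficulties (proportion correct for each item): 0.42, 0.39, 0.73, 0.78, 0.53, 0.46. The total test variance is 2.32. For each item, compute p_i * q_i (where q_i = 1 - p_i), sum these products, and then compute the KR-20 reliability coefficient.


For each item, compute p_i * q_i:
  Item 1: 0.42 * 0.58 = 0.2436
  Item 2: 0.39 * 0.61 = 0.2379
  Item 3: 0.73 * 0.27 = 0.1971
  Item 4: 0.78 * 0.22 = 0.1716
  Item 5: 0.53 * 0.47 = 0.2491
  Item 6: 0.46 * 0.54 = 0.2484
Sum(p_i * q_i) = 0.2436 + 0.2379 + 0.1971 + 0.1716 + 0.2491 + 0.2484 = 1.3477
KR-20 = (k/(k-1)) * (1 - Sum(p_i*q_i) / Var_total)
= (6/5) * (1 - 1.3477/2.32)
= 1.2 * 0.4191
KR-20 = 0.5029

0.5029


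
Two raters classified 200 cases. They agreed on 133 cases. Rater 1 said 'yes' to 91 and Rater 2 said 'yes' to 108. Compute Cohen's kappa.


P_o = 133/200 = 0.665
P_e = (91*108 + 109*92) / 40000 = 0.4964
kappa = (P_o - P_e) / (1 - P_e)
kappa = (0.665 - 0.4964) / (1 - 0.4964)
kappa = 0.3348

0.3348


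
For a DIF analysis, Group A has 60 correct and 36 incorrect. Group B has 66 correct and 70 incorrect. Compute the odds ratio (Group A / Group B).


Odds_A = 60/36 = 1.6667
Odds_B = 66/70 = 0.9429
OR = Odds_A / Odds_B = 1.6667 / 0.9429
Exactly, OR = (60 * 70) / (36 * 66) = 4200 / 2376
OR = 1.7677

1.7677


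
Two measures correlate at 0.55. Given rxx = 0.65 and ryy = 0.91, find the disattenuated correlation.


r_corrected = rxy / sqrt(rxx * ryy)
= 0.55 / sqrt(0.65 * 0.91)
= 0.55 / sqrt(0.5915)
= 0.55 / 0.76909
r_corrected = 0.7151

0.7151


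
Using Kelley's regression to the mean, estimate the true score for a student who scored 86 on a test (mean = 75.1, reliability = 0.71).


T_est = rxx * X + (1 - rxx) * mean
T_est = 0.71 * 86 + 0.29 * 75.1
T_est = 61.06 + 21.779
T_est = 82.839

82.839


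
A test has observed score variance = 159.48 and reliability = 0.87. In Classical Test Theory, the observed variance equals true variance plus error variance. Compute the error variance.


var_true = rxx * var_obs = 0.87 * 159.48 = 138.7476
var_error = var_obs - var_true
var_error = 159.48 - 138.7476
var_error = 20.7324

20.7324


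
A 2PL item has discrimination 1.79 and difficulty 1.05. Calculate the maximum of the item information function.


For 2PL, max info at theta = b = 1.05
I_max = a^2 / 4 = 1.79^2 / 4
= 3.2041 / 4
I_max = 0.801

0.801


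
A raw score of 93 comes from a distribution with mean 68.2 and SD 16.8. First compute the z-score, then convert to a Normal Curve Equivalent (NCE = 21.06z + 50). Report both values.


z = (X - mean) / SD = (93 - 68.2) / 16.8
z = 24.8 / 16.8
z = 1.4762
NCE = NCE = 21.06z + 50
Carry z at full precision (z = 24.8 / 16.8) into the conversion:
NCE = 21.06 * (24.8 / 16.8) + 50 = 522.288 / 16.8 + 50
NCE = 31.0886 + 50
NCE = 81.0886

81.0886


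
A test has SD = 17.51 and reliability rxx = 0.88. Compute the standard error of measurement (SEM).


SEM = SD * sqrt(1 - rxx)
SEM = 17.51 * sqrt(1 - 0.88)
SEM = 17.51 * sqrt(0.12) = 17.51 * 0.34641
SEM = 6.0656

6.0656


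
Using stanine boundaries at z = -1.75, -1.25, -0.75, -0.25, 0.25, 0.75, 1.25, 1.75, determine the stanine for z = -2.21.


Stanine boundaries: [-1.75, -1.25, -0.75, -0.25, 0.25, 0.75, 1.25, 1.75]
z = -2.21
Check each boundary:
  z < -1.75
  z < -1.25
  z < -0.75
  z < -0.25
  z < 0.25
  z < 0.75
  z < 1.25
  z < 1.75
Highest qualifying boundary gives stanine = 1

1


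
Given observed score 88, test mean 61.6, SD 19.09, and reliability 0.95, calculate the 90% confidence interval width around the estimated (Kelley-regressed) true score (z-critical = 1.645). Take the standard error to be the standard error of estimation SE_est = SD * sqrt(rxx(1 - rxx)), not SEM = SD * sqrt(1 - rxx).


True score estimate = 0.95*88 + 0.05*61.6 = 86.68
SE_est = SD * sqrt(rxx * (1 - rxx)) = 19.09 * sqrt(0.95 * 0.05) = 19.09 * sqrt(0.0475) = 4.160569
CI = T_est +/- z * SE_est, so width = 2 * z * SE_est = 2 * 1.645 * 4.160569
Width = 13.6883

13.6883


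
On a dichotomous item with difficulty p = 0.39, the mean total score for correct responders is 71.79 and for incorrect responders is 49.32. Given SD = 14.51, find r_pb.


q = 1 - p = 0.61
rpb = ((M1 - M0) / SD) * sqrt(p * q)
rpb = ((71.79 - 49.32) / 14.51) * sqrt(0.39 * 0.61)
rpb = 0.7553

0.7553


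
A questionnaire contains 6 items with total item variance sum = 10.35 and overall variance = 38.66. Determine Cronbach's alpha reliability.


alpha = (k/(k-1)) * (1 - sum(si^2)/s_total^2)
= (6/5) * (1 - 10.35/38.66)
alpha = 0.8787

0.8787


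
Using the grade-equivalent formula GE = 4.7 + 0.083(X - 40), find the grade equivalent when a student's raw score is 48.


raw - median = 48 - 40 = 8
slope * diff = 0.083 * 8 = 0.664
GE = 4.7 + 0.664
GE = 5.364

5.364


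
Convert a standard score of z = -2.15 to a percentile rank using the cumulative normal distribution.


CDF(z) = 0.5 * (1 + erf(z/sqrt(2)))
erf(-1.5203) = -0.9684
CDF = 0.0158
Percentile rank = 0.0158 * 100 = 1.58

1.58


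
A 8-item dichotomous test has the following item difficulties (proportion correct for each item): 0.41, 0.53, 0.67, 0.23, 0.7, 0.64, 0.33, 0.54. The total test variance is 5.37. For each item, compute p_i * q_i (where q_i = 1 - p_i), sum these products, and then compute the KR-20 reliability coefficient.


For each item, compute p_i * q_i:
  Item 1: 0.41 * 0.59 = 0.2419
  Item 2: 0.53 * 0.47 = 0.2491
  Item 3: 0.67 * 0.33 = 0.2211
  Item 4: 0.23 * 0.77 = 0.1771
  Item 5: 0.7 * 0.3 = 0.21
  Item 6: 0.64 * 0.36 = 0.2304
  Item 7: 0.33 * 0.67 = 0.2211
  Item 8: 0.54 * 0.46 = 0.2484
Sum(p_i * q_i) = 0.2419 + 0.2491 + 0.2211 + 0.1771 + 0.21 + 0.2304 + 0.2211 + 0.2484 = 1.7991
KR-20 = (k/(k-1)) * (1 - Sum(p_i*q_i) / Var_total)
= (8/7) * (1 - 1.7991/5.37)
= 1.1429 * 0.665
KR-20 = 0.76

0.76


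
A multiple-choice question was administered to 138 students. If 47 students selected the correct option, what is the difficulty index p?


Item difficulty p = number correct / total examinees
p = 47 / 138
p = 0.3406

0.3406


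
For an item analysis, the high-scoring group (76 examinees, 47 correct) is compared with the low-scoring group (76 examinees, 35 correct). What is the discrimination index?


p_upper = 47/76 = 0.6184
p_lower = 35/76 = 0.4605
D = 0.6184 - 0.4605 = 0.1579

0.1579


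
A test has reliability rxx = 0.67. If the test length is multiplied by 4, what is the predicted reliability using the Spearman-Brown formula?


r_new = (n * rxx) / (1 + (n-1) * rxx)
r_new = (4 * 0.67) / (1 + 3 * 0.67)
r_new = 2.68 / 3.01
r_new = 0.8904

0.8904


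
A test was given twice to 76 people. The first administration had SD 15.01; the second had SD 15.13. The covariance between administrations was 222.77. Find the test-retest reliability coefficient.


r = cov(X,Y) / (SD_X * SD_Y)
r = 222.77 / (15.01 * 15.13)
r = 222.77 / 227.1013
r = 0.9809

0.9809


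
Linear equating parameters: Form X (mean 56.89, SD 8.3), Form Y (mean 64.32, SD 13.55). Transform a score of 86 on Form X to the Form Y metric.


slope = SD_Y / SD_X = 13.55 / 8.3 ~ 1.6325
intercept = mean_Y - slope * mean_X = 64.32 - (13.55 / 8.3) * 56.89 ~ -28.5546
Y = slope * X + intercept. To avoid rounding drift from the rounded slope/intercept, evaluate the equivalent form Y = mean_Y + SD_Y * (X - mean_X) / SD_X at full precision:
Y = 64.32 + 13.55 * (86 - 56.89) / 8.3
Y = 64.32 + 13.55 * 29.11 / 8.3
Y = 64.32 + 394.4405 / 8.3
Y = 64.32 + 47.523
Y = 111.843

111.843


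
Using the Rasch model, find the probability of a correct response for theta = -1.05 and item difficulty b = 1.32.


theta - b = -1.05 - 1.32 = -2.37
exp(-(theta - b)) = exp(2.37) = 10.6974
P = 1 / (1 + 10.6974)
P = 0.0855

0.0855


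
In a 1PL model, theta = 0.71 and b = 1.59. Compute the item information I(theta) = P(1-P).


P = 1/(1+exp(-(0.71-1.59))) = 0.2932
I = P*(1-P) = 0.2932 * 0.7068
I = 0.2072

0.2072


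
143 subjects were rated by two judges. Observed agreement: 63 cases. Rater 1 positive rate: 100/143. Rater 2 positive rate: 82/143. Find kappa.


P_o = 63/143 = 0.440559
P_e = (100*82 + 43*61) / 20449 = 0.529268
kappa = (P_o - P_e) / (1 - P_e)
kappa = (0.440559 - 0.529268) / (1 - 0.529268)
kappa = -0.1884

-0.1884


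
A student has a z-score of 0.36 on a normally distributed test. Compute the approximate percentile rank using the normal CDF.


CDF(z) = 0.5 * (1 + erf(z/sqrt(2)))
erf(0.2546) = 0.2812
CDF = 0.6406
Percentile rank = 0.6406 * 100 = 64.06

64.06


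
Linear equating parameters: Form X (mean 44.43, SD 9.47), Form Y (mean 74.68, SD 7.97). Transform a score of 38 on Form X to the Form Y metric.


slope = SD_Y / SD_X = 7.97 / 9.47 ~ 0.8416
intercept = mean_Y - slope * mean_X = 74.68 - (7.97 / 9.47) * 44.43 ~ 37.2875
Y = slope * X + intercept. To avoid rounding drift from the rounded slope/intercept, evaluate the equivalent form Y = mean_Y + SD_Y * (X - mean_X) / SD_X at full precision:
Y = 74.68 + 7.97 * (38 - 44.43) / 9.47
Y = 74.68 - 7.97 * 6.43 / 9.47
Y = 74.68 - 51.2471 / 9.47
Y = 74.68 - 5.4115
Y = 69.2685

69.2685


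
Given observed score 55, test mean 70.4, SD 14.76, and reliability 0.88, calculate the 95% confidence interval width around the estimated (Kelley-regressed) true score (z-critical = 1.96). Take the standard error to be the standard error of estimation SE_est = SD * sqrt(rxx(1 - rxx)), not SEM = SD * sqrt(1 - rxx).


True score estimate = 0.88*55 + 0.12*70.4 = 56.848
SE_est = SD * sqrt(rxx * (1 - rxx)) = 14.76 * sqrt(0.88 * 0.12) = 14.76 * sqrt(0.1056) = 4.796432
CI = T_est +/- z * SE_est, so width = 2 * z * SE_est = 2 * 1.96 * 4.796432
Width = 18.802

18.802


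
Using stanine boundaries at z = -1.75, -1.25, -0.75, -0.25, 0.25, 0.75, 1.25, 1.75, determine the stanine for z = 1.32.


Stanine boundaries: [-1.75, -1.25, -0.75, -0.25, 0.25, 0.75, 1.25, 1.75]
z = 1.32
Check each boundary:
  z >= -1.75 -> could be stanine 2
  z >= -1.25 -> could be stanine 3
  z >= -0.75 -> could be stanine 4
  z >= -0.25 -> could be stanine 5
  z >= 0.25 -> could be stanine 6
  z >= 0.75 -> could be stanine 7
  z >= 1.25 -> could be stanine 8
  z < 1.75
Highest qualifying boundary gives stanine = 8

8


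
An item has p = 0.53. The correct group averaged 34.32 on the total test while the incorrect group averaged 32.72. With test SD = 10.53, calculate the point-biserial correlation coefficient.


q = 1 - p = 0.47
rpb = ((M1 - M0) / SD) * sqrt(p * q)
rpb = ((34.32 - 32.72) / 10.53) * sqrt(0.53 * 0.47)
rpb = 0.0758

0.0758


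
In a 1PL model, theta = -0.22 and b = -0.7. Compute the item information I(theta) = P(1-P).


P = 1/(1+exp(-(-0.22--0.7))) = 0.6177
I = P*(1-P) = 0.6177 * 0.3823
I = 0.2361

0.2361


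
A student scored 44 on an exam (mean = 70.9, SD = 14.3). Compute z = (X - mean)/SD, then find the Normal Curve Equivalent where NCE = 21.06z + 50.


z = (X - mean) / SD = (44 - 70.9) / 14.3
z = -26.9 / 14.3
z = -1.8811
NCE = NCE = 21.06z + 50
Carry z at full precision (z = -26.9 / 14.3) into the conversion:
NCE = 21.06 * (-26.9 / 14.3) + 50 = -566.514 / 14.3 + 50
NCE = -39.6164 + 50
NCE = 10.3836

10.3836


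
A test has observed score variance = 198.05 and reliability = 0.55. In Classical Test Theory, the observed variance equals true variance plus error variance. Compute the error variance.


var_true = rxx * var_obs = 0.55 * 198.05 = 108.9275
var_error = var_obs - var_true
var_error = 198.05 - 108.9275
var_error = 89.1225

89.1225


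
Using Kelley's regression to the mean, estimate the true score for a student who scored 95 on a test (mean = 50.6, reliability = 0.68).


T_est = rxx * X + (1 - rxx) * mean
T_est = 0.68 * 95 + 0.32 * 50.6
T_est = 64.6 + 16.192
T_est = 80.792

80.792


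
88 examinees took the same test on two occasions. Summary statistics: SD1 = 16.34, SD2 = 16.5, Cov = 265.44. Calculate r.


r = cov(X,Y) / (SD_X * SD_Y)
r = 265.44 / (16.34 * 16.5)
r = 265.44 / 269.61
r = 0.9845

0.9845


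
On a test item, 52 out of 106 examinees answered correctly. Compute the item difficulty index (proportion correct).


Item difficulty p = number correct / total examinees
p = 52 / 106
p = 0.4906

0.4906


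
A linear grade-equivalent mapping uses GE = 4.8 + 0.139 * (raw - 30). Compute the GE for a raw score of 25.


raw - median = 25 - 30 = -5
slope * diff = 0.139 * -5 = -0.695
GE = 4.8 + -0.695
GE = 4.105

4.105
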